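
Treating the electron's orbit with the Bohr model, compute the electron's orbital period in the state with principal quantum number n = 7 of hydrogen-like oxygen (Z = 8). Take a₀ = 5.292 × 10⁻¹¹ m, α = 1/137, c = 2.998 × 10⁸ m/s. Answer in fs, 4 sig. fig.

r = n²a₀/Z = 7²·5.292 × 10⁻¹¹/8 = 3.241 × 10⁻¹⁰ m
v = Zαc/n = 8·0.007299·2.998 × 10⁸/7 = 2.501 × 10⁶ m/s
T = 2πr/v = 8.143 × 10⁻¹⁶ s = 0.8143 fs

0.8143 fs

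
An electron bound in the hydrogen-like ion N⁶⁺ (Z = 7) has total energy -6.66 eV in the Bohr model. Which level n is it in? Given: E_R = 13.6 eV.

10

E_n = −E_R Z²/n² ⇒ n² = E_R Z²/(−E_n) = 13.6 × 7² / 6.66 ≈ 100.06
n = 10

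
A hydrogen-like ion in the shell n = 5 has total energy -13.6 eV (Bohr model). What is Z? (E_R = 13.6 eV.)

5

E_n = −E_R Z²/n² ⇒ Z² = −E_n n²/E_R = 13.6 × 5² / 13.6 ≈ 25.00
Z = 5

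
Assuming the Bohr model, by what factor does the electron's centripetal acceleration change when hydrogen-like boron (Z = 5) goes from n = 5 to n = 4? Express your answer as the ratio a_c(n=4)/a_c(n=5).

625/256

a_c ∝ Z^3 · n^-4; with Z fixed, a_c ∝ n^-4.
a_c(n=4)/a_c(n=5) = (4/5)^-4 = 625/256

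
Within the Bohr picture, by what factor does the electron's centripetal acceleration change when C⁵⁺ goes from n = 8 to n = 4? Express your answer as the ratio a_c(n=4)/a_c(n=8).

16

a_c ∝ Z^3 · n^-4; with Z fixed, a_c ∝ n^-4.
a_c(n=4)/a_c(n=8) = (4/8)^-4 = 16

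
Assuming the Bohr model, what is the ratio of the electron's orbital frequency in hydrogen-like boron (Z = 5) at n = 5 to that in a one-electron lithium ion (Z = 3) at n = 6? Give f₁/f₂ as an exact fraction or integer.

24/5

f ∝ Z^2 · n^-3
f₁/f₂ = (5/3)^2 · (5/6)^-3 = 24/5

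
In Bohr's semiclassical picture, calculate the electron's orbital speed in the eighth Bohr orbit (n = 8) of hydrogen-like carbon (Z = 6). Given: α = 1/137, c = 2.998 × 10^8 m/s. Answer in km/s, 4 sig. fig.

1641 km/s

v_n = Zαc/n = 6 × 0.007299 × 2.998 × 10^8 / 8
    = 1641 km/s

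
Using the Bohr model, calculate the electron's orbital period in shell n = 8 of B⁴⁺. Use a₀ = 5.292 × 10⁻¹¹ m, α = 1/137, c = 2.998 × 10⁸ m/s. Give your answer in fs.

3.112 fs

r = n²a₀/Z = 8²·5.292 × 10⁻¹¹/5 = 6.774 × 10⁻¹⁰ m
v = Zαc/n = 5·0.007299·2.998 × 10⁸/8 = 1.368 × 10⁶ m/s
T = 2πr/v = 3.112 × 10⁻¹⁵ s = 3.112 fs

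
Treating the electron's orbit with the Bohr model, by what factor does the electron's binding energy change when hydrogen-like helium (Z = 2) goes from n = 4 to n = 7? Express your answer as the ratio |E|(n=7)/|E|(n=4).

|E| ∝ Z^2 · n^-2; with Z fixed, |E| ∝ n^-2.
|E|(n=7)/|E|(n=4) = (7/4)^-2 = 16/49

16/49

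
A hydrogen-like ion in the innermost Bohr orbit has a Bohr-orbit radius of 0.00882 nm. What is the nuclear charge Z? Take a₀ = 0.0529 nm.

r_n = n²a₀/Z ⇒ Z = n²a₀/r = 1² × 0.0529 / 0.00882 ≈ 6.00
Z = 6

6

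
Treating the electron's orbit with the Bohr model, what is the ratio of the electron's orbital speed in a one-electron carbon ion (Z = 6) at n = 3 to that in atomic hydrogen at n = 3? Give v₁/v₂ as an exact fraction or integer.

v ∝ Z^1 · n^-1
v₁/v₂ = (6/1)^1 · (3/3)^-1 = 6

6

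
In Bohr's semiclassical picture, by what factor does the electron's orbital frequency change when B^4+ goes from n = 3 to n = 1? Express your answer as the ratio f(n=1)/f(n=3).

f ∝ Z^2 · n^-3; with Z fixed, f ∝ n^-3.
f(n=1)/f(n=3) = (1/3)^-3 = 27

27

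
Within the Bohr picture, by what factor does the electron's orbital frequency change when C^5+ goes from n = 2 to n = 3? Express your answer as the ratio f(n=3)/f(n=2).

f ∝ Z^2 · n^-3; with Z fixed, f ∝ n^-3.
f(n=3)/f(n=2) = (3/2)^-3 = 8/27

8/27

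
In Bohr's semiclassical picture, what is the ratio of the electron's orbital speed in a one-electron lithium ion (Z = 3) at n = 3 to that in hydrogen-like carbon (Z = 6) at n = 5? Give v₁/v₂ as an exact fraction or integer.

5/6

v ∝ Z^1 · n^-1
v₁/v₂ = (3/6)^1 · (3/5)^-1 = 5/6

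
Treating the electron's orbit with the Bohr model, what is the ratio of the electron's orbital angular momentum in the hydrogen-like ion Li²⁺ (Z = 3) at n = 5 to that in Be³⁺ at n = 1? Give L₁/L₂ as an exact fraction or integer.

L = nℏ is independent of Z.
L₁/L₂ = n₁/n₂ = 5/1 = 5

5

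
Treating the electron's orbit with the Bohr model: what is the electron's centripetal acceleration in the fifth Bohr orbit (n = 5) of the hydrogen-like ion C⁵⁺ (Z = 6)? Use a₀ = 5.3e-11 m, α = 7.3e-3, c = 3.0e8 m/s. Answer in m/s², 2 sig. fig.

r = n²a₀/Z = 2.2e-10 m, v = Zαc/n = 2.6e6 m/s
a = v²/r = (2.6e6)² / 2.2e-10 = 3.1e22 m/s²

3.1e22 m/s²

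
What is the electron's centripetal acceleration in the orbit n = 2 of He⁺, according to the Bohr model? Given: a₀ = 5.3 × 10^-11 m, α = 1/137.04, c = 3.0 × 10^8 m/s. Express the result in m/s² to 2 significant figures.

r = n²a₀/Z = 1.1 × 10^-10 m, v = Zαc/n = 2.2 × 10^6 m/s
a = v²/r = (2.2 × 10^6)² / 1.1 × 10^-10 = 4.5 × 10^22 m/s²

4.5 × 10^22 m/s²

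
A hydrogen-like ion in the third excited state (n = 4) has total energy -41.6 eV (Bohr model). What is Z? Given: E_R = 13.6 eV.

E_n = −E_R Z²/n² ⇒ Z² = −E_n n²/E_R = 41.6 × 4² / 13.6 ≈ 48.94
Z = 7

7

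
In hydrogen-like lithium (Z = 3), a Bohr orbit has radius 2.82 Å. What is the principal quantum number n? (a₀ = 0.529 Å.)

4

r_n = n²a₀/Z ⇒ n² = rZ/a₀ = 2.82 × 3 / 0.529 ≈ 15.99
n = 4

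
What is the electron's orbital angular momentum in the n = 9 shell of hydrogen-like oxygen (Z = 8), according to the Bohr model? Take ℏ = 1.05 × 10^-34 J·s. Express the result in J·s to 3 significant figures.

L_n = nℏ = 9 × 1.05 × 10^-34 = 9.45 × 10^-34 J·s

9.45 × 10^-34 J·s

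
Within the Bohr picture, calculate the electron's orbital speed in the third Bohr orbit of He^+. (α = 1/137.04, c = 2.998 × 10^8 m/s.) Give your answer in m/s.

v_n = Zαc/n = 2 × 0.007297 × 2.998 × 10^8 / 3
    = 1.458 × 10^6 m/s

1.458 × 10^6 m/s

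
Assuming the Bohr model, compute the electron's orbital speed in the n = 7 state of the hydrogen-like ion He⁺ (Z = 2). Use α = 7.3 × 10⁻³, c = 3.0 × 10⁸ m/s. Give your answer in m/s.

6.3 × 10⁵ m/s

v_n = Zαc/n = 2 × 0.0073 × 3.0 × 10⁸ / 7
    = 6.3 × 10⁵ m/s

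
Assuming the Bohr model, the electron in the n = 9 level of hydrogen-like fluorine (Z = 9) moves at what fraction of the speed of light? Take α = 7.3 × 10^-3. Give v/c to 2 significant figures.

0.0073

v_n = Zαc/n, so v/c = Zα/n = 9 × 0.0073 / 9 = 0.0073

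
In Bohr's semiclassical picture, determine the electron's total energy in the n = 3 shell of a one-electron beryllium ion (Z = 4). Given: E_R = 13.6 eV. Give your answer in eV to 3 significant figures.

-24.2 eV

E_n = −E_R·Z²/n² = −13.6 × 4²/3² = -24.2 eV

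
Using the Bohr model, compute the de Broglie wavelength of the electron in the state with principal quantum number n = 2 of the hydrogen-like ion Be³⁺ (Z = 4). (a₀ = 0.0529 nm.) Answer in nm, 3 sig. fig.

0.166 nm

The Bohr quantisation condition is nλ = 2πr_n.
r_n = n²a₀/Z = 0.0529 nm
λ = 2πr_n/n = 2π·0.0529/2 = 0.166 nm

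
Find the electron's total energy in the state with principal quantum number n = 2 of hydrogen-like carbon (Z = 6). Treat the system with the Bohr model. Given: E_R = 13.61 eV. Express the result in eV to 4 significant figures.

E_n = −E_R·Z²/n² = −13.61 × 6²/2² = -122.5 eV

-122.5 eV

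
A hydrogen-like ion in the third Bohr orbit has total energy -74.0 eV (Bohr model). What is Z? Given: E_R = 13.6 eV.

7

E_n = −E_R Z²/n² ⇒ Z² = −E_n n²/E_R = 74.0 × 3² / 13.6 ≈ 48.97
Z = 7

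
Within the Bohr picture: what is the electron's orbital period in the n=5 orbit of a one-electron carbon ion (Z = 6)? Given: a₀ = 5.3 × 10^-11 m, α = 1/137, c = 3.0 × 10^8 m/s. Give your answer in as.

r = n²a₀/Z = 5²·5.3 × 10^-11/6 = 2.2 × 10^-10 m
v = Zαc/n = 6·0.0073·3.0 × 10^8/5 = 2.6 × 10^6 m/s
T = 2πr/v = 5.3 × 10^-16 s = 530 as

530 as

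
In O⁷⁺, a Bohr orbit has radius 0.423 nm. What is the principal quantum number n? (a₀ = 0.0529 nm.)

8

r_n = n²a₀/Z ⇒ n² = rZ/a₀ = 0.423 × 8 / 0.0529 ≈ 63.97
n = 8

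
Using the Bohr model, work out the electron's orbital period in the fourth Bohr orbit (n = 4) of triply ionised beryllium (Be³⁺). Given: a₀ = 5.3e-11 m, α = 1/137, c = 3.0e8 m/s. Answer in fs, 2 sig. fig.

0.61 fs

r = n²a₀/Z = 4²·5.3e-11/4 = 2.1e-10 m
v = Zαc/n = 4·0.0073·3.0e8/4 = 2.2e6 m/s
T = 2πr/v = 6.1e-16 s = 0.61 fs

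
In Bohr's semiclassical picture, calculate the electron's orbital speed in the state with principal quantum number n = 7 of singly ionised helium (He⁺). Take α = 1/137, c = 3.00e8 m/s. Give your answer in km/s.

626 km/s

v_n = Zαc/n = 2 × 0.00730 × 3.00e8 / 7
    = 626 km/s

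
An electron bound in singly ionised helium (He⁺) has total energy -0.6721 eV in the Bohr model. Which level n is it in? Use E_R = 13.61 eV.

9

E_n = −E_R Z²/n² ⇒ n² = E_R Z²/(−E_n) = 13.61 × 2² / 0.6721 ≈ 81.00
n = 9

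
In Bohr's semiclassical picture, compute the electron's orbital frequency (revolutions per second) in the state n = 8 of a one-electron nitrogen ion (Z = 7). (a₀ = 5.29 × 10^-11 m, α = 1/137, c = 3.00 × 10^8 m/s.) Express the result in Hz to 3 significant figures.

6.31 × 10^14 Hz

r = n²a₀/Z = 4.84 × 10^-10 m, v = Zαc/n = 1.92 × 10^6 m/s
f = v/(2πr) = 6.31 × 10^14 Hz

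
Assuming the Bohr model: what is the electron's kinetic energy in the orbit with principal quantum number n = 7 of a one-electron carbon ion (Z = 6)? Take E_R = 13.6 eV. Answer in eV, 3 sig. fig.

9.99 eV

For a Coulomb orbit the virial theorem gives K = −E_n.
E_n = −E_R·Z²/n², so K = E_R·Z²/n² = 13.6 × 6²/7² = 9.99 eV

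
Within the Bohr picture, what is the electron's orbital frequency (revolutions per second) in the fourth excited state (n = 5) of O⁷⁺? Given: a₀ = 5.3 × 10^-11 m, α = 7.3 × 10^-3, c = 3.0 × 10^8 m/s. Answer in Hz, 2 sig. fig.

3.4 × 10^15 Hz

r = n²a₀/Z = 1.7 × 10^-10 m, v = Zαc/n = 3.5 × 10^6 m/s
f = v/(2πr) = 3.4 × 10^15 Hz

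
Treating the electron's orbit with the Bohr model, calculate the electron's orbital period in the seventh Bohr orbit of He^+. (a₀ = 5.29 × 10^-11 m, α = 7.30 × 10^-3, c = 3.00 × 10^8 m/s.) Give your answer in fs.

13.0 fs

r = n²a₀/Z = 7²·5.29 × 10^-11/2 = 1.30 × 10^-9 m
v = Zαc/n = 2·0.00730·3.00 × 10^8/7 = 6.26 × 10^5 m/s
T = 2πr/v = 1.30 × 10^-14 s = 13.0 fs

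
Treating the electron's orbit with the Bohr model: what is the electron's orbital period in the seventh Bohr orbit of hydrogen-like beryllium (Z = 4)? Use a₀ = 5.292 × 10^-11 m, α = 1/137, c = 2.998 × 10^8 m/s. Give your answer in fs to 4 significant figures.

3.257 fs

r = n²a₀/Z = 7²·5.292 × 10^-11/4 = 6.483 × 10^-10 m
v = Zαc/n = 4·0.007299·2.998 × 10^8/7 = 1.250 × 10^6 m/s
T = 2πr/v = 3.257 × 10^-15 s = 3.257 fs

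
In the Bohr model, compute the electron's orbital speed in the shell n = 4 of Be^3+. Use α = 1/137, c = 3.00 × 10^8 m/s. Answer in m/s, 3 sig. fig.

v_n = Zαc/n = 4 × 0.00730 × 3.00 × 10^8 / 4
    = 2.19 × 10^6 m/s

2.19 × 10^6 m/s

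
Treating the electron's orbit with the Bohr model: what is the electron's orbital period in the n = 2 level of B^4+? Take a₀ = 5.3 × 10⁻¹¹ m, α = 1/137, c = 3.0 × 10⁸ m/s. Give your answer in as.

r = n²a₀/Z = 2²·5.3 × 10⁻¹¹/5 = 4.2 × 10⁻¹¹ m
v = Zαc/n = 5·0.0073·3.0 × 10⁸/2 = 5.5 × 10⁶ m/s
T = 2πr/v = 4.9 × 10⁻¹⁷ s = 49 as

49 as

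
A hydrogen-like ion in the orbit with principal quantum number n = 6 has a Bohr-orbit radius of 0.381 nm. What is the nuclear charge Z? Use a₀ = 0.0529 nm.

r_n = n²a₀/Z ⇒ Z = n²a₀/r = 6² × 0.0529 / 0.381 ≈ 5.00
Z = 5

5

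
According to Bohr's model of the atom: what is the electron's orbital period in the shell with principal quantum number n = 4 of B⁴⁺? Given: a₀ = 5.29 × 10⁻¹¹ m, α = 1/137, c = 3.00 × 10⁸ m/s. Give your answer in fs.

r = n²a₀/Z = 4²·5.29 × 10⁻¹¹/5 = 1.69 × 10⁻¹⁰ m
v = Zαc/n = 5·0.00730·3.00 × 10⁸/4 = 2.74 × 10⁶ m/s
T = 2πr/v = 3.89 × 10⁻¹⁶ s = 0.389 fs

0.389 fs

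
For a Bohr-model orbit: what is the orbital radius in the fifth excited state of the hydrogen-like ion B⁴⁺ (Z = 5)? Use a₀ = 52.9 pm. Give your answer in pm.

381 pm

r_n = n²a₀/Z = 6² × 52.9 / 5
    = 36 × 52.9 / 5 = 381 pm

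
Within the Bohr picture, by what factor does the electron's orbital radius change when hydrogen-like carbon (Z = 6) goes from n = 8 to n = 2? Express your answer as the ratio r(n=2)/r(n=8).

r ∝ Z^-1 · n^2; with Z fixed, r ∝ n^2.
r(n=2)/r(n=8) = (2/8)^2 = 1/16

1/16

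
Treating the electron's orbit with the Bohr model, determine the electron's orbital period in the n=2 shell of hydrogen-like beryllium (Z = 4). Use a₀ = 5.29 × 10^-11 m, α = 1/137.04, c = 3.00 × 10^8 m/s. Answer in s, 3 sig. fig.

r = n²a₀/Z = 2²·5.29 × 10^-11/4 = 5.29 × 10^-11 m
v = Zαc/n = 4·0.00730·3.00 × 10^8/2 = 4.38 × 10^6 m/s
T = 2πr/v = 7.59 × 10^-17 s

7.59 × 10^-17 s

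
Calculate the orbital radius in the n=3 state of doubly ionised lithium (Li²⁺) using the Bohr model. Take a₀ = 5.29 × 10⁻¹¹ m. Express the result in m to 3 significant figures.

r_n = n²a₀/Z = 3² × 5.29 × 10⁻¹¹ / 3
    = 9 × 5.29 × 10⁻¹¹ / 3 = 1.59 × 10⁻¹⁰ m

1.59 × 10⁻¹⁰ m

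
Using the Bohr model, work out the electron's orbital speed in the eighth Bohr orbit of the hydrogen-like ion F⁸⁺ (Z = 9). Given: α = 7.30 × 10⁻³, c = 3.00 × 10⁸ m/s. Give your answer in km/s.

v_n = Zαc/n = 9 × 0.00730 × 3.00 × 10⁸ / 8
    = 2460 km/s

2460 km/s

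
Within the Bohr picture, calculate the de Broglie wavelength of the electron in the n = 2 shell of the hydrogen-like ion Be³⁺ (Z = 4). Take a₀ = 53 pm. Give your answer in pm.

The Bohr quantisation condition is nλ = 2πr_n.
r_n = n²a₀/Z = 53 pm
λ = 2πr_n/n = 2π·53/2 = 170 pm

170 pm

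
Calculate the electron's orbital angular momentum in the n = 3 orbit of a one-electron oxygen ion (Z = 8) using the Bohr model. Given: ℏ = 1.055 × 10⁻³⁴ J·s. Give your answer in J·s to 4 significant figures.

3.165 × 10⁻³⁴ J·s

L_n = nℏ = 3 × 1.055 × 10⁻³⁴ = 3.165 × 10⁻³⁴ J·s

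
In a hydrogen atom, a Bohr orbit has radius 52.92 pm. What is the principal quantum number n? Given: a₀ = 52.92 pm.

1

r_n = n²a₀/Z ⇒ n² = rZ/a₀ = 52.92 × 1 / 52.92 ≈ 1.00
n = 1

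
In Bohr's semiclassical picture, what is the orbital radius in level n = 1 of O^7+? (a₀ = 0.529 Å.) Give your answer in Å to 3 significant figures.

0.0661 Å

r_n = n²a₀/Z = 1² × 0.529 / 8
    = 1 × 0.529 / 8 = 0.0661 Å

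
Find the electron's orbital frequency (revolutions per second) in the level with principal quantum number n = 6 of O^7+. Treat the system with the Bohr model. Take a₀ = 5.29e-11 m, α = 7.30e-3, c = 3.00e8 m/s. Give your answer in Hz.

1.95e15 Hz

r = n²a₀/Z = 2.38e-10 m, v = Zαc/n = 2.92e6 m/s
f = v/(2πr) = 1.95e15 Hz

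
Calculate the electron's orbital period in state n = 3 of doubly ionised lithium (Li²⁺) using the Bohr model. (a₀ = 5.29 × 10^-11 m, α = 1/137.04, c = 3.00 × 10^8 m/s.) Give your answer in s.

r = n²a₀/Z = 3²·5.29 × 10^-11/3 = 1.59 × 10^-10 m
v = Zαc/n = 3·0.00730·3.00 × 10^8/3 = 2.19 × 10^6 m/s
T = 2πr/v = 4.55 × 10^-16 s

4.55 × 10^-16 s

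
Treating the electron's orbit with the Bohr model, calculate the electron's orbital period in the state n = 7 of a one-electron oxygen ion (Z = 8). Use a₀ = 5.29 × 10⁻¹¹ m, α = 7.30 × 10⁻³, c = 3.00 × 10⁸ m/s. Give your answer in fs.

r = n²a₀/Z = 7²·5.29 × 10⁻¹¹/8 = 3.24 × 10⁻¹⁰ m
v = Zαc/n = 8·0.00730·3.00 × 10⁸/7 = 2.50 × 10⁶ m/s
T = 2πr/v = 8.13 × 10⁻¹⁶ s = 0.813 fs

0.813 fs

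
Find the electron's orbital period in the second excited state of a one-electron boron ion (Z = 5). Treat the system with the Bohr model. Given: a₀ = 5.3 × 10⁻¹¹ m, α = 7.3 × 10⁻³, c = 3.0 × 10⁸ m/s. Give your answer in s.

1.6 × 10⁻¹⁶ s

r = n²a₀/Z = 3²·5.3 × 10⁻¹¹/5 = 9.5 × 10⁻¹¹ m
v = Zαc/n = 5·0.0073·3.0 × 10⁸/3 = 3.6 × 10⁶ m/s
T = 2πr/v = 1.6 × 10⁻¹⁶ s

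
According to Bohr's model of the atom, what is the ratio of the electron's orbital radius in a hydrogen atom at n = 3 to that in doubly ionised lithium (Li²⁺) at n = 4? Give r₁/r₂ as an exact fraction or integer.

r ∝ Z^-1 · n^2
r₁/r₂ = (1/3)^-1 · (3/4)^2 = 27/16

27/16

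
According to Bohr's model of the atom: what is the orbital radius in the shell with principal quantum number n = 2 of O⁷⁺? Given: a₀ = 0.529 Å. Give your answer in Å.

0.265 Å

r_n = n²a₀/Z = 2² × 0.529 / 8
    = 4 × 0.529 / 8 = 0.265 Å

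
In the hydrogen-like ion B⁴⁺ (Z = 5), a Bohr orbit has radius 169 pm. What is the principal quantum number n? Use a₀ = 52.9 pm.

r_n = n²a₀/Z ⇒ n² = rZ/a₀ = 169 × 5 / 52.9 ≈ 15.97
n = 4

4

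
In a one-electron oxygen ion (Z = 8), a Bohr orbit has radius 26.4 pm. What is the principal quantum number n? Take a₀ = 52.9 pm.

2

r_n = n²a₀/Z ⇒ n² = rZ/a₀ = 26.4 × 8 / 52.9 ≈ 3.99
n = 2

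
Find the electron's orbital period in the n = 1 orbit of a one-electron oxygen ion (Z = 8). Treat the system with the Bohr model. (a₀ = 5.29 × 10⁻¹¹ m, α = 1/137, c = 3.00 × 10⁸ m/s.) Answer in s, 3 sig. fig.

r = n²a₀/Z = 1²·5.29 × 10⁻¹¹/8 = 6.61 × 10⁻¹² m
v = Zαc/n = 8·0.00730·3.00 × 10⁸/1 = 1.75 × 10⁷ m/s
T = 2πr/v = 2.37 × 10⁻¹⁸ s

2.37 × 10⁻¹⁸ s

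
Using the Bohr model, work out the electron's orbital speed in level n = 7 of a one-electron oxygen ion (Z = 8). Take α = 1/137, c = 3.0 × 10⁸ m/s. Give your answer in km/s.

2500 km/s

v_n = Zαc/n = 8 × 0.0073 × 3.0 × 10⁸ / 7
    = 2500 km/s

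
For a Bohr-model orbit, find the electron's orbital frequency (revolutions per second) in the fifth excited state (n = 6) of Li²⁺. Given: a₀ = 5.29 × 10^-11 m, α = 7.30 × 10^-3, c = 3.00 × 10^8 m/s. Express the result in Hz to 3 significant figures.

r = n²a₀/Z = 6.35 × 10^-10 m, v = Zαc/n = 1.09 × 10^6 m/s
f = v/(2πr) = 2.75 × 10^14 Hz

2.75 × 10^14 Hz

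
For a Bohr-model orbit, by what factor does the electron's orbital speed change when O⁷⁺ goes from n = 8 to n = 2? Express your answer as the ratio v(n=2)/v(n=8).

v ∝ Z^1 · n^-1; with Z fixed, v ∝ n^-1.
v(n=2)/v(n=8) = (2/8)^-1 = 4

4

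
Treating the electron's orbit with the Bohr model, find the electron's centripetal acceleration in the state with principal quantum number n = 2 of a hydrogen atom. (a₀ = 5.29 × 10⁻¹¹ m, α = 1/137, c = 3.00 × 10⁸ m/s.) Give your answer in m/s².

r = n²a₀/Z = 2.12 × 10⁻¹⁰ m, v = Zαc/n = 1.09 × 10⁶ m/s
a = v²/r = (1.09 × 10⁶)² / 2.12 × 10⁻¹⁰ = 5.67 × 10²¹ m/s²

5.67 × 10²¹ m/s²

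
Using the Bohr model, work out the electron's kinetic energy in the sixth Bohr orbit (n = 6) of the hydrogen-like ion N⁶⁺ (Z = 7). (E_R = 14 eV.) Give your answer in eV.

For a Coulomb orbit the virial theorem gives K = −E_n.
E_n = −E_R·Z²/n², so K = E_R·Z²/n² = 14 × 7²/6² = 19 eV

19 eV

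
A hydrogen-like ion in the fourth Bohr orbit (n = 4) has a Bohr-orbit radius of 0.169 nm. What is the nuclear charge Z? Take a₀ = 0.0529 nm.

r_n = n²a₀/Z ⇒ Z = n²a₀/r = 4² × 0.0529 / 0.169 ≈ 5.01
Z = 5

5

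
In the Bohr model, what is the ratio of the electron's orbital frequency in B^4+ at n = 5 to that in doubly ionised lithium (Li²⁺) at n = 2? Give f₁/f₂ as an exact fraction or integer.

f ∝ Z^2 · n^-3
f₁/f₂ = (5/3)^2 · (5/2)^-3 = 8/45

8/45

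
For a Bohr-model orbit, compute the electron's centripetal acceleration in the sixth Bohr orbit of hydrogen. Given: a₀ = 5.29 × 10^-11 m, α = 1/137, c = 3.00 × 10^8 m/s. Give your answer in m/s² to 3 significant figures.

6.99 × 10^19 m/s²

r = n²a₀/Z = 1.90 × 10^-9 m, v = Zαc/n = 3.65 × 10^5 m/s
a = v²/r = (3.65 × 10^5)² / 1.90 × 10^-9 = 6.99 × 10^19 m/s²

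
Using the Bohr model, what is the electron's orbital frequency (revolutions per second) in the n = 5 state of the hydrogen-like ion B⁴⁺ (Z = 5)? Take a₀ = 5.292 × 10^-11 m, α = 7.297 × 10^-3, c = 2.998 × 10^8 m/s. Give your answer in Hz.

r = n²a₀/Z = 2.646 × 10^-10 m, v = Zαc/n = 2.188 × 10^6 m/s
f = v/(2πr) = 1.316 × 10^15 Hz

1.316 × 10^15 Hz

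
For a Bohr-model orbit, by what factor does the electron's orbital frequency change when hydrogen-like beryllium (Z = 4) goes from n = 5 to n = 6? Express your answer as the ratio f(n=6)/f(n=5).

125/216

f ∝ Z^2 · n^-3; with Z fixed, f ∝ n^-3.
f(n=6)/f(n=5) = (6/5)^-3 = 125/216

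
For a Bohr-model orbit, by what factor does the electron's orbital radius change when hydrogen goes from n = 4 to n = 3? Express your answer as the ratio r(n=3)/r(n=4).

r ∝ Z^-1 · n^2; with Z fixed, r ∝ n^2.
r(n=3)/r(n=4) = (3/4)^2 = 9/16

9/16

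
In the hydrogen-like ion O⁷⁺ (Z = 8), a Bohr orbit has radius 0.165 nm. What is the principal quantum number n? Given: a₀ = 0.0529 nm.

r_n = n²a₀/Z ⇒ n² = rZ/a₀ = 0.165 × 8 / 0.0529 ≈ 24.95
n = 5

5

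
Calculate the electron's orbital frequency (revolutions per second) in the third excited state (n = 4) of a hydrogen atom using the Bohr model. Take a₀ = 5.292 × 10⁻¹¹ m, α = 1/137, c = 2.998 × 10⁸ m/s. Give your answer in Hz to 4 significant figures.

r = n²a₀/Z = 8.467 × 10⁻¹⁰ m, v = Zαc/n = 5.471 × 10⁵ m/s
f = v/(2πr) = 1.028 × 10¹⁴ Hz

1.028 × 10¹⁴ Hz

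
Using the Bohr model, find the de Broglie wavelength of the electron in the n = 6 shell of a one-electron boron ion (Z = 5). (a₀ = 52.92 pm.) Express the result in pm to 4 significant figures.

The Bohr quantisation condition is nλ = 2πr_n.
r_n = n²a₀/Z = 381.0 pm
λ = 2πr_n/n = 2π·381.0/6 = 399.0 pm

399.0 pm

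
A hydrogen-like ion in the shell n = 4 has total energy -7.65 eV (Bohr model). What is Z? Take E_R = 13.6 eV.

E_n = −E_R Z²/n² ⇒ Z² = −E_n n²/E_R = 7.65 × 4² / 13.6 ≈ 9.00
Z = 3

3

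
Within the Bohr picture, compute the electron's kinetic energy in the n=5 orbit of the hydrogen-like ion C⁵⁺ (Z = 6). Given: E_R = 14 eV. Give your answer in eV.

For a Coulomb orbit the virial theorem gives K = −E_n.
E_n = −E_R·Z²/n², so K = E_R·Z²/n² = 14 × 6²/5² = 20 eV

20 eV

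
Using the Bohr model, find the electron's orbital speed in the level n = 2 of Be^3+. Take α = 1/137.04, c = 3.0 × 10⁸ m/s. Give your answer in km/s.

v_n = Zαc/n = 4 × 0.0073 × 3.0 × 10⁸ / 2
    = 4400 km/s

4400 km/s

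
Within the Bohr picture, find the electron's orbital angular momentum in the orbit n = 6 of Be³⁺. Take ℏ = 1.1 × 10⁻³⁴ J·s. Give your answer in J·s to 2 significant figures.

6.6 × 10⁻³⁴ J·s

L_n = nℏ = 6 × 1.1 × 10⁻³⁴ = 6.6 × 10⁻³⁴ J·s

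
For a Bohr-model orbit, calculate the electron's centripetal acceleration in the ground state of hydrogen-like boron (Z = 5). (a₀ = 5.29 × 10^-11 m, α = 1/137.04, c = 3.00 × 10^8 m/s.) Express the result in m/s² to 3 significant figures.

1.13 × 10^25 m/s²

r = n²a₀/Z = 1.06 × 10^-11 m, v = Zαc/n = 1.09 × 10^7 m/s
a = v²/r = (1.09 × 10^7)² / 1.06 × 10^-11 = 1.13 × 10^25 m/s²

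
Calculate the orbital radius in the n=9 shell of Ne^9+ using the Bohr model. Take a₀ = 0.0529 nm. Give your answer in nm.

0.428 nm

r_n = n²a₀/Z = 9² × 0.0529 / 10
    = 81 × 0.0529 / 10 = 0.428 nm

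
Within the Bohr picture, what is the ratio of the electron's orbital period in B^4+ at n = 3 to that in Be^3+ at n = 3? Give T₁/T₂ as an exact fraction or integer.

16/25

T ∝ Z^-2 · n^3
T₁/T₂ = (5/4)^-2 · (3/3)^3 = 16/25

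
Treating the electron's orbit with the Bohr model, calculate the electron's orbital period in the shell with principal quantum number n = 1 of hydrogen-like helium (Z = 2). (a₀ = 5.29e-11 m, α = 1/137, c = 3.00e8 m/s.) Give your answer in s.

r = n²a₀/Z = 1²·5.29e-11/2 = 2.65e-11 m
v = Zαc/n = 2·0.00730·3.00e8/1 = 4.38e6 m/s
T = 2πr/v = 3.79e-17 s

3.79e-17 s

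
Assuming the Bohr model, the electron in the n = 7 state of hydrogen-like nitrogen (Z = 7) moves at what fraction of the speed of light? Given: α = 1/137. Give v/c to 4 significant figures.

v_n = Zαc/n, so v/c = Zα/n = 7 × 0.007299 / 7 = 0.007299

0.007299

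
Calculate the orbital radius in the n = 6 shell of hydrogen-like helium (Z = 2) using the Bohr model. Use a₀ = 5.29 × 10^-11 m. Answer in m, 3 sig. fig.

9.52 × 10^-10 m

r_n = n²a₀/Z = 6² × 5.29 × 10^-11 / 2
    = 36 × 5.29 × 10^-11 / 2 = 9.52 × 10^-10 m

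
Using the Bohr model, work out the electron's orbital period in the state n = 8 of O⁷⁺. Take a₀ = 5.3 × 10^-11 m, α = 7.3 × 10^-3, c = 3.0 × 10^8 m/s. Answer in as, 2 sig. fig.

r = n²a₀/Z = 8²·5.3 × 10^-11/8 = 4.2 × 10^-10 m
v = Zαc/n = 8·0.0073·3.0 × 10^8/8 = 2.2 × 10^6 m/s
T = 2πr/v = 1.2 × 10^-15 s = 1200 as

1200 as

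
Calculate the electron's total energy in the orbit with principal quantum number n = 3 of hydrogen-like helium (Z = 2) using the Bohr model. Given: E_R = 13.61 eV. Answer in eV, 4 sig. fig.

-6.049 eV

E_n = −E_R·Z²/n² = −13.61 × 2²/3² = -6.049 eV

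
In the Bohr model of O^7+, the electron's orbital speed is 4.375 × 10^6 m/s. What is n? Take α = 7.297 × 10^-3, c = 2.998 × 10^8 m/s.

4

v_n = Zαc/n ⇒ n = Zαc/v = 8 × 0.007297 × 2.998 × 10^8 / 4.375 × 10^6 ≈ 4.00
n = 4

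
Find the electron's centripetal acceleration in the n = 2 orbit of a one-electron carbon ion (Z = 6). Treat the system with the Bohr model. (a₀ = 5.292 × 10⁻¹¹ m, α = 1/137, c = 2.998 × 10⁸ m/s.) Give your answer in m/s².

1.222 × 10²⁴ m/s²

r = n²a₀/Z = 3.528 × 10⁻¹¹ m, v = Zαc/n = 6.565 × 10⁶ m/s
a = v²/r = (6.565 × 10⁶)² / 3.528 × 10⁻¹¹ = 1.222 × 10²⁴ m/s²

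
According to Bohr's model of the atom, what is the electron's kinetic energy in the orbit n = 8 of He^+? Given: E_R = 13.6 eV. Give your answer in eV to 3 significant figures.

For a Coulomb orbit the virial theorem gives K = −E_n.
E_n = −E_R·Z²/n², so K = E_R·Z²/n² = 13.6 × 2²/8² = 0.850 eV

0.850 eV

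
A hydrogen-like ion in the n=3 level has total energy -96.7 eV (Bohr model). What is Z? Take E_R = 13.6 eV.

8

E_n = −E_R Z²/n² ⇒ Z² = −E_n n²/E_R = 96.7 × 3² / 13.6 ≈ 63.99
Z = 8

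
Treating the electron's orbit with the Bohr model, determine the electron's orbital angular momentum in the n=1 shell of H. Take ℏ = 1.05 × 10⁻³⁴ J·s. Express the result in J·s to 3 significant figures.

L_n = nℏ = 1 × 1.05 × 10⁻³⁴ = 1.05 × 10⁻³⁴ J·s

1.05 × 10⁻³⁴ J·s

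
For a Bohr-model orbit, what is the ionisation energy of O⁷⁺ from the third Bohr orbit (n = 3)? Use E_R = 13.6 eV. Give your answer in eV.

96.7 eV

E_n = −E_R·Z²/n² = −13.6 × 8²/3² eV = -96.7 eV
Ionisation energy = −E_n = 96.7 eV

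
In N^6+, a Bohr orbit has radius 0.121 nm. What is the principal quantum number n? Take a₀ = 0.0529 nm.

r_n = n²a₀/Z ⇒ n² = rZ/a₀ = 0.121 × 7 / 0.0529 ≈ 16.01
n = 4

4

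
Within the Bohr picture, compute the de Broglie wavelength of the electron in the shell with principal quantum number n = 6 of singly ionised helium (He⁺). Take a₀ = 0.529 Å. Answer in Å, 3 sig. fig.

The Bohr quantisation condition is nλ = 2πr_n.
r_n = n²a₀/Z = 9.52 Å
λ = 2πr_n/n = 2π·9.52/6 = 9.97 Å

9.97 Å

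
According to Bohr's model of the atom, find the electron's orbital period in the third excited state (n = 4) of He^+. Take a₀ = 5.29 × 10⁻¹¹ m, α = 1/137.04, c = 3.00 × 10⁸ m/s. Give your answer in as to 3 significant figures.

r = n²a₀/Z = 4²·5.29 × 10⁻¹¹/2 = 4.23 × 10⁻¹⁰ m
v = Zαc/n = 2·0.00730·3.00 × 10⁸/4 = 1.09 × 10⁶ m/s
T = 2πr/v = 2.43 × 10⁻¹⁵ s = 2430 as

2430 as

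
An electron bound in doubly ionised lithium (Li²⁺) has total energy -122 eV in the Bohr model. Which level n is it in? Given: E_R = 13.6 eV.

E_n = −E_R Z²/n² ⇒ n² = E_R Z²/(−E_n) = 13.6 × 3² / 122 ≈ 1.00
n = 1

1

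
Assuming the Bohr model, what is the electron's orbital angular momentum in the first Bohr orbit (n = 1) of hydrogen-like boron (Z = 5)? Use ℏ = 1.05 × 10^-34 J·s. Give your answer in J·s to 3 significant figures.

1.05 × 10^-34 J·s

L_n = nℏ = 1 × 1.05 × 10^-34 = 1.05 × 10^-34 J·s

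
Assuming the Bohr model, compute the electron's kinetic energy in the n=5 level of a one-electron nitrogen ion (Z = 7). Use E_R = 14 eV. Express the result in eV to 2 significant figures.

For a Coulomb orbit the virial theorem gives K = −E_n.
E_n = −E_R·Z²/n², so K = E_R·Z²/n² = 14 × 7²/5² = 27 eV

27 eV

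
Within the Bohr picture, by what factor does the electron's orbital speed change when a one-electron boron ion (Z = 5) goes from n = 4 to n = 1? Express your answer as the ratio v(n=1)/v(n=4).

v ∝ Z^1 · n^-1; with Z fixed, v ∝ n^-1.
v(n=1)/v(n=4) = (1/4)^-1 = 4

4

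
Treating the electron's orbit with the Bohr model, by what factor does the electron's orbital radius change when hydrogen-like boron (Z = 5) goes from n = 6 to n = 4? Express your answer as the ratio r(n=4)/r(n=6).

4/9

r ∝ Z^-1 · n^2; with Z fixed, r ∝ n^2.
r(n=4)/r(n=6) = (4/6)^2 = 4/9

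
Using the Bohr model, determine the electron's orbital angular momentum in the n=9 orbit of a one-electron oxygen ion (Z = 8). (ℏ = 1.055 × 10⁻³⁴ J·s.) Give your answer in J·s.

L_n = nℏ = 9 × 1.055 × 10⁻³⁴ = 9.495 × 10⁻³⁴ J·s

9.495 × 10⁻³⁴ J·s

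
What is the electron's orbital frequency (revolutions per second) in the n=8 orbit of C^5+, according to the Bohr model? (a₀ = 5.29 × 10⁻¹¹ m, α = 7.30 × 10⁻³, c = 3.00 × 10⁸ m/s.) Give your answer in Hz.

4.63 × 10¹⁴ Hz

r = n²a₀/Z = 5.64 × 10⁻¹⁰ m, v = Zαc/n = 1.64 × 10⁶ m/s
f = v/(2πr) = 4.63 × 10¹⁴ Hz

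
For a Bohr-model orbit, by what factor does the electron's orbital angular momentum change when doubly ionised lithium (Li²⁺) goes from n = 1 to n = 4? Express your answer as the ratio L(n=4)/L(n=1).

4

L = nℏ depends only on n, so L ∝ n.
L(n=4)/L(n=1) = (4/1)^1 = 4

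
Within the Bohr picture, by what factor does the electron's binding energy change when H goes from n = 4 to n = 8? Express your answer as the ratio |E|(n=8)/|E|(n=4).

1/4

|E| ∝ Z^2 · n^-2; with Z fixed, |E| ∝ n^-2.
|E|(n=8)/|E|(n=4) = (8/4)^-2 = 1/4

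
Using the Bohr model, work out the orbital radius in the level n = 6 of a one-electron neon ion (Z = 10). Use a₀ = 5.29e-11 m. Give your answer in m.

r_n = n²a₀/Z = 6² × 5.29e-11 / 10
    = 36 × 5.29e-11 / 10 = 1.90e-10 m

1.90e-10 m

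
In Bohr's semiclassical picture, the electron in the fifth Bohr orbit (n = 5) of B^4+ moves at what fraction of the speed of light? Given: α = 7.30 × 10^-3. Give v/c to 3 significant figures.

v_n = Zαc/n, so v/c = Zα/n = 5 × 0.00730 / 5 = 0.00730

0.00730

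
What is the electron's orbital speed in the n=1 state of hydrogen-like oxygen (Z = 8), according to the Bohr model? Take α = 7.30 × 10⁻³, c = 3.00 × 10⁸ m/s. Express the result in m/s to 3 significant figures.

1.75 × 10⁷ m/s

v_n = Zαc/n = 8 × 0.00730 × 3.00 × 10⁸ / 1
    = 1.75 × 10⁷ m/s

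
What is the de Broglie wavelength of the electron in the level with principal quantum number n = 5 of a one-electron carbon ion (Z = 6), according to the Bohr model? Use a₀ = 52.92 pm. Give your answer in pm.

277.1 pm

The Bohr quantisation condition is nλ = 2πr_n.
r_n = n²a₀/Z = 220.5 pm
λ = 2πr_n/n = 2π·220.5/5 = 277.1 pm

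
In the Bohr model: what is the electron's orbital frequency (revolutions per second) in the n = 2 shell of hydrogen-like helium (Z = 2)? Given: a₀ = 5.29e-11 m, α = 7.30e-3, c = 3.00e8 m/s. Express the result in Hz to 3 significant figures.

3.29e15 Hz

r = n²a₀/Z = 1.06e-10 m, v = Zαc/n = 2.19e6 m/s
f = v/(2πr) = 3.29e15 Hz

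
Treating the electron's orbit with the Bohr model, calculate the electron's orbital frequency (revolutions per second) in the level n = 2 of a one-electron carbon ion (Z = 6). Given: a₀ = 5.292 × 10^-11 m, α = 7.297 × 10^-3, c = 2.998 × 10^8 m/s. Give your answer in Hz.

2.961 × 10^16 Hz

r = n²a₀/Z = 3.528 × 10^-11 m, v = Zαc/n = 6.563 × 10^6 m/s
f = v/(2πr) = 2.961 × 10^16 Hz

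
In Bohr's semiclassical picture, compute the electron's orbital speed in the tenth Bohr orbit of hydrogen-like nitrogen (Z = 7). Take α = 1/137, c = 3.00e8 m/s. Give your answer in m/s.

1.53e6 m/s

v_n = Zαc/n = 7 × 0.00730 × 3.00e8 / 10
    = 1.53e6 m/s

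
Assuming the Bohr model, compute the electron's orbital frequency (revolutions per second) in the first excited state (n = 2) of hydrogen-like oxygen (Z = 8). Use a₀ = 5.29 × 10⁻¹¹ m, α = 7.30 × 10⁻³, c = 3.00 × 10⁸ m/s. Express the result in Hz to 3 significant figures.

5.27 × 10¹⁶ Hz

r = n²a₀/Z = 2.65 × 10⁻¹¹ m, v = Zαc/n = 8.76 × 10⁶ m/s
f = v/(2πr) = 5.27 × 10¹⁶ Hz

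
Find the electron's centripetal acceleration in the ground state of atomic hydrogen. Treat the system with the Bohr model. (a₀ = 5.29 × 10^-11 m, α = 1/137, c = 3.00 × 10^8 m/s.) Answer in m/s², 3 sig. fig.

9.06 × 10^22 m/s²

r = n²a₀/Z = 5.29 × 10^-11 m, v = Zαc/n = 2.19 × 10^6 m/s
a = v²/r = (2.19 × 10^6)² / 5.29 × 10^-11 = 9.06 × 10^22 m/s²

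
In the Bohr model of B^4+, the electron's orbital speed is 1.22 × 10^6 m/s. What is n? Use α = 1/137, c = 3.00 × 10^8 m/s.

v_n = Zαc/n ⇒ n = Zαc/v = 5 × 0.00730 × 3.00 × 10^8 / 1.22 × 10^6 ≈ 8.97
n = 9

9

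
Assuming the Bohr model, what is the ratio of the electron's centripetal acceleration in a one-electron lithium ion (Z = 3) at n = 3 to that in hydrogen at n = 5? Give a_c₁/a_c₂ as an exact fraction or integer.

625/3

a_c ∝ Z^3 · n^-4
a_c₁/a_c₂ = (3/1)^3 · (3/5)^-4 = 625/3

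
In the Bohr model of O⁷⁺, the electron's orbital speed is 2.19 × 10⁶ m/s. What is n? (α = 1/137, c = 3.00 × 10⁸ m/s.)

v_n = Zαc/n ⇒ n = Zαc/v = 8 × 0.00730 × 3.00 × 10⁸ / 2.19 × 10⁶ ≈ 8.00
n = 8

8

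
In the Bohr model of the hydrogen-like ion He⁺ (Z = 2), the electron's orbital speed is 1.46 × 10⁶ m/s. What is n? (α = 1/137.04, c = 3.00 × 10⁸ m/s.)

3

v_n = Zαc/n ⇒ n = Zαc/v = 2 × 0.00730 × 3.00 × 10⁸ / 1.46 × 10⁶ ≈ 3.00
n = 3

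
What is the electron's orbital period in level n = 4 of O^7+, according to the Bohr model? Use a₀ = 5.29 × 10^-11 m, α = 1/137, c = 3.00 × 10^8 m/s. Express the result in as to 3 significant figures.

152 as

r = n²a₀/Z = 4²·5.29 × 10^-11/8 = 1.06 × 10^-10 m
v = Zαc/n = 8·0.00730·3.00 × 10^8/4 = 4.38 × 10^6 m/s
T = 2πr/v = 1.52 × 10^-16 s = 152 as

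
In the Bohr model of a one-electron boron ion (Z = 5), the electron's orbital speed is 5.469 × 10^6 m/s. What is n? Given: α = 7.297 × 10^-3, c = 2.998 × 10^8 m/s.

v_n = Zαc/n ⇒ n = Zαc/v = 5 × 0.007297 × 2.998 × 10^8 / 5.469 × 10^6 ≈ 2.00
n = 2

2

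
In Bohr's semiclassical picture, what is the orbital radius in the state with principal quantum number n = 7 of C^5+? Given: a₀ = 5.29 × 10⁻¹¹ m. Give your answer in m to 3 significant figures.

r_n = n²a₀/Z = 7² × 5.29 × 10⁻¹¹ / 6
    = 49 × 5.29 × 10⁻¹¹ / 6 = 4.32 × 10⁻¹⁰ m

4.32 × 10⁻¹⁰ m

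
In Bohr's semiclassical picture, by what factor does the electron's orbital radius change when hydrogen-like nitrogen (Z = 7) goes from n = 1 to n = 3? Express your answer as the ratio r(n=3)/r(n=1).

9

r ∝ Z^-1 · n^2; with Z fixed, r ∝ n^2.
r(n=3)/r(n=1) = (3/1)^2 = 9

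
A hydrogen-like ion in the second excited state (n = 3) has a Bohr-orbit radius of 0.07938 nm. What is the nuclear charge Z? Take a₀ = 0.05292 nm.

6

r_n = n²a₀/Z ⇒ Z = n²a₀/r = 3² × 0.05292 / 0.07938 ≈ 6.00
Z = 6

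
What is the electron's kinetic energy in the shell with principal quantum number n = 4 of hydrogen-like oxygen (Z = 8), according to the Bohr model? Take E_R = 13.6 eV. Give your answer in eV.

54.4 eV

For a Coulomb orbit the virial theorem gives K = −E_n.
E_n = −E_R·Z²/n², so K = E_R·Z²/n² = 13.6 × 8²/4² = 54.4 eV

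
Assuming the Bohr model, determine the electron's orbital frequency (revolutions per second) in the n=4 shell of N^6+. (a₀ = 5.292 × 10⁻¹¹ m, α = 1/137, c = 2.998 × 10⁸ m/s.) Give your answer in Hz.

r = n²a₀/Z = 1.210 × 10⁻¹⁰ m, v = Zαc/n = 3.830 × 10⁶ m/s
f = v/(2πr) = 5.039 × 10¹⁵ Hz

5.039 × 10¹⁵ Hz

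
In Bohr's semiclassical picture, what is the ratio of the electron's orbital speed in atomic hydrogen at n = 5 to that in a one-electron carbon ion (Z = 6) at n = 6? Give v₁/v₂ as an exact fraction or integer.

1/5

v ∝ Z^1 · n^-1
v₁/v₂ = (1/6)^1 · (5/6)^-1 = 1/5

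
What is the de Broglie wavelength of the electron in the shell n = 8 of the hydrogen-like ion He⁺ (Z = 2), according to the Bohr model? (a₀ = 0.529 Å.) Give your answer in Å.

13.3 Å

The Bohr quantisation condition is nλ = 2πr_n.
r_n = n²a₀/Z = 16.9 Å
λ = 2πr_n/n = 2π·16.9/8 = 13.3 Å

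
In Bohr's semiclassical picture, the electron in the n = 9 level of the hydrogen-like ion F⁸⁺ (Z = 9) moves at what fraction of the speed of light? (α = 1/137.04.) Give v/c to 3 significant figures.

v_n = Zαc/n, so v/c = Zα/n = 9 × 0.00730 / 9 = 0.00730

0.00730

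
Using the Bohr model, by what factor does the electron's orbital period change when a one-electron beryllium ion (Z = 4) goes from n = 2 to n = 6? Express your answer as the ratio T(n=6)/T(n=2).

T ∝ Z^-2 · n^3; with Z fixed, T ∝ n^3.
T(n=6)/T(n=2) = (6/2)^3 = 27

27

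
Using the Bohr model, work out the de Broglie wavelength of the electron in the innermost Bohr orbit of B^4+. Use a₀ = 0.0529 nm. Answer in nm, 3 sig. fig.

The Bohr quantisation condition is nλ = 2πr_n.
r_n = n²a₀/Z = 0.0106 nm
λ = 2πr_n/n = 2π·0.0106/1 = 0.0665 nm

0.0665 nm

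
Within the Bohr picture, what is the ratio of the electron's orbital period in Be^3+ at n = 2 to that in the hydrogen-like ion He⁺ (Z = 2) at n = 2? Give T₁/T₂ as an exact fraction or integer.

T ∝ Z^-2 · n^3
T₁/T₂ = (4/2)^-2 · (2/2)^3 = 1/4

1/4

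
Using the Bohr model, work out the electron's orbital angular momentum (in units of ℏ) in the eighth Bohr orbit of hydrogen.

8

L_n = nℏ, so L/ℏ = n = 8.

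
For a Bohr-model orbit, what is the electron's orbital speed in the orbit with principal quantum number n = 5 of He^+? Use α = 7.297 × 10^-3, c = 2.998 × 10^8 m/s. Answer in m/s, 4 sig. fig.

8.751 × 10^5 m/s

v_n = Zαc/n = 2 × 0.007297 × 2.998 × 10^8 / 5
    = 8.751 × 10^5 m/s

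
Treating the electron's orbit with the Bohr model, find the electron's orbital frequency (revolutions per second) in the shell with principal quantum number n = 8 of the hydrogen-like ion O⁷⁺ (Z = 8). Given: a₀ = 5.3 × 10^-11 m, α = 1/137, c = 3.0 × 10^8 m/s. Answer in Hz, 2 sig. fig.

r = n²a₀/Z = 4.2 × 10^-10 m, v = Zαc/n = 2.2 × 10^6 m/s
f = v/(2πr) = 8.2 × 10^14 Hz

8.2 × 10^14 Hz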